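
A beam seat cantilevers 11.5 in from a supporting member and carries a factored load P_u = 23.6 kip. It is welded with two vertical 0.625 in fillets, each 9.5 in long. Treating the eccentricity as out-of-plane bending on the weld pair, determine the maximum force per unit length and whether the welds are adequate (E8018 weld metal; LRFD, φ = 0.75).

E80XX → F_EXX = 80 ksi.
L_w = 2 × 9.5 = 19 in; section modulus (unit throat) S = 2 × L²/6 = 30.08 in².
Direct shear f_v = P/L_w = 23.6/19 = 1.242 kip/in.
Moment M = P × e = 23.6 × 11.5 = 271.4 kip·in; bending f_b = M/S = 9.022 kip/in.
f_max = √(f_v² + f_b²) = √(1.242² + 9.022²) = 9.107 kip/in.
φr_n = 0.75 × 0.6 × 80 × (0.707 × 0.625) = 15.91 kip/in → adequate.

f_max ≈ 9.11 kip/in; adequate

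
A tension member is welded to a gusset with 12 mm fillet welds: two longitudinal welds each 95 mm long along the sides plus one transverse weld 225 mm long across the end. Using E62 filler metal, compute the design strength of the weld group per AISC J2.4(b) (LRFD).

φR_n ≈ 1180 kN

E62XX → F_EXX = 620 MPa.
t_e = 0.707 × 12 = 8.484 mm.
R_nwl = 0.6 × 620 × 8.484 × 190 × 10⁻³ = 599.6 kN (longitudinal, 2 welds).
R_nwt = 0.6 × 620 × 8.484 × 225 × 10⁻³ = 710.1 kN (transverse, base value).
(i) R_nwl + R_nwt = 1310 kN; (ii) 0.85 R_nwl + 1.5 R_nwt = 1575 kN.
R_n = max = 1575 kN [governs: (ii)]; φR_n = 1181 kN.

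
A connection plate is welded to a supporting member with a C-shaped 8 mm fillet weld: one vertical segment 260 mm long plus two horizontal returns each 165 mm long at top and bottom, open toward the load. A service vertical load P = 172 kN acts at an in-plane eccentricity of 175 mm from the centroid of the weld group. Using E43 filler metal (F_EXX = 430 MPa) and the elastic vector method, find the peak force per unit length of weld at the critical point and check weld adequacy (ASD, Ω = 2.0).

Total weld length L_w = 590 mm. Treat welds as unit-width lines.
Centroid: x̄ = 2×165×82.5 / 590 = 46.14 mm from the vertical weld.
Polar moment about centroid: J = I_x + I_y = [260³/12 + 2×165×130²] + [260×46.14² + 2(165³/12 + 165×36.36²)] = 8780000 mm³.
Direct shear f_v = P/L_w = 172×10³ / 590 = 291.5 N/mm (vertical).
Torsion M = P·e = 172×10³ × 175 = 30100000 N·mm.
Critical point at (x, y) = (118.9, 130) from centroid. f_tx = M·y/J = 445.7 N/mm; f_ty = M·x/J = 407.5 N/mm.
Resultant f_max = √[f_tx² + (f_v + f_ty)²] = √[445.7² + (291.5 + 407.5)²] = 829 N/mm.
Capacity per unit length: r_n/Ω = (1/2.0) × 0.6 × 430 × (0.707 × 8) = 729.6 N/mm.
829 > 729.6 → NOT adequate.

f_max ≈ 829 N/mm; NOT adequate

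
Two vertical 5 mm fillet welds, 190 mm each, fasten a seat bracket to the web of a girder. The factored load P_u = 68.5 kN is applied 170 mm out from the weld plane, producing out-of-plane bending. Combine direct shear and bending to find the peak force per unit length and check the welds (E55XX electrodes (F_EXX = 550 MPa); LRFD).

f_max ≈ 984 N/mm; NOT adequate

L_w = 2 × 190 = 380 mm; section modulus (unit throat) S = 2 × L²/6 = 12030 mm².
Direct shear f_v = P/L_w = 68.5×10³/380 = 180.3 N/mm.
Moment M = P × e = 68.5×10³ × 170 = 11645000 N·mm; bending f_b = M/S = 967.7 N/mm.
f_max = √(f_v² + f_b²) = √(180.3² + 967.7²) = 984.4 N/mm.
φr_n = 0.75 × 0.6 × 550 × (0.707 × 5) = 874.9 N/mm → NOT adequate.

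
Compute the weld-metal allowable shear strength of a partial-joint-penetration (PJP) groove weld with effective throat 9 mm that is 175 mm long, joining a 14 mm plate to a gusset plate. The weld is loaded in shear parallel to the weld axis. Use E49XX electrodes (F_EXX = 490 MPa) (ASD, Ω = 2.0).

R_n/Ω ≈ 232 kN

Effective throat (given) t_e = 9 mm.
A_we = 9 × 175 = 1575 mm².
F_nw = 0.6 F_EXX = 294 MPa.
R_n/Ω = (294 × 1575) / 2.0 × 10⁻³ = 231.5 kN.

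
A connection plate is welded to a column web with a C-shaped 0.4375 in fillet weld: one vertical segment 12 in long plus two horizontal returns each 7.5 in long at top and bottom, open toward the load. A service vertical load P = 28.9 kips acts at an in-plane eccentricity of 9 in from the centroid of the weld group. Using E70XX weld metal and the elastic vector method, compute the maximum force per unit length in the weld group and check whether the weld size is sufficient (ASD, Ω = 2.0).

f_max ≈ 3.29 kip/in; adequate

E70XX → F_EXX = 70 ksi.
Total weld length L_w = 27 in. Treat welds as unit-width lines.
Centroid: x̄ = 2×7.5×3.75 / 27 = 2.083 in from the vertical weld.
Polar moment about centroid: J = I_x + I_y = [12³/12 + 2×7.5×6²] + [12×2.083² + 2(7.5³/12 + 7.5×1.667²)] = 848.1 in³.
Direct shear f_v = P/L_w = 28.9 / 27 = 1.07 kip/in (vertical).
Torsion M = P·e = 28.9 × 9 = 260.1 kip·in.
Critical point at (x, y) = (5.417, 6) from centroid. f_tx = M·y/J = 1.84 kip/in; f_ty = M·x/J = 1.661 kip/in.
Resultant f_max = √[f_tx² + (f_v + f_ty)²] = √[1.84² + (1.07 + 1.661)²] = 3.294 kip/in.
Capacity per unit length: r_n/Ω = (1/2.0) × 0.6 × 70 × (0.707 × 0.4375) = 6.496 kip/in.
3.294 ≤ 6.496 → adequate.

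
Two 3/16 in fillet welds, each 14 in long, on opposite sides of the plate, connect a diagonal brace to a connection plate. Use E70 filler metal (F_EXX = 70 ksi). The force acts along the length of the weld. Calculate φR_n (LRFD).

φR_n ≈ 117 kips

Effective throat t_e = 0.707 × 0.1875 = 0.1326 in.
Total length L = 28 in; A_we = 0.1326 × 28 = 3.712 in².
F_nw = 0.6 F_EXX = 0.6 × 70 = 42 ksi.
φR_n = 0.75 × 42 × 3.712 = 116.9 kips.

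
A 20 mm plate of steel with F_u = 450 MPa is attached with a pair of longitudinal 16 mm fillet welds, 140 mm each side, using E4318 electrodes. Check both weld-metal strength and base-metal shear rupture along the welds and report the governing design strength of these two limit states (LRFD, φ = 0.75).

φR_n ≈ 613 kN (weld metal governs)

E43XX → F_EXX = 430 MPa.
t_e = 0.707 × 16 = 11.31 mm; L = 280 mm.
Weld metal: φR_n = 0.75 × 0.6 × 430 × 11.31 × 280 × 10⁻³ = 612.9 kN.
Base metal (shear rupture): φR_n = 0.75 × 0.6 × 450 × 20 × 280 × 10⁻³ = 1134 kN.
Governing: weld metal.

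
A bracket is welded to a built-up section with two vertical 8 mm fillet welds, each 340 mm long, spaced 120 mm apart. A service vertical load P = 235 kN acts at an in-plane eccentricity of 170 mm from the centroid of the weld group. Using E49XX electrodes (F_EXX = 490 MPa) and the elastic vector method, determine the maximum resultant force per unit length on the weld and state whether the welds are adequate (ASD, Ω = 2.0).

Total weld length L_w = 680 mm. Treat welds as unit-width lines.
Polar moment about centroid: J = 2[d³/12 + d(b/2)²] = 2[340³/12 + 340×60²] = 8999000 mm³.
Direct shear f_v = P/L_w = 235×10³ / 680 = 345.6 N/mm (vertical).
Torsion M = P·e = 235×10³ × 170 = 39950000 N·mm.
Critical point at (x, y) = (60, 170) from centroid. f_tx = M·y/J = 754.7 N/mm; f_ty = M·x/J = 266.4 N/mm.
Resultant f_max = √[f_tx² + (f_v + f_ty)²] = √[754.7² + (345.6 + 266.4)²] = 971.6 N/mm.
Capacity per unit length: r_n/Ω = (1/2.0) × 0.6 × 490 × (0.707 × 8) = 831.4 N/mm.
971.6 > 831.4 → NOT adequate.

f_max ≈ 972 N/mm; NOT adequate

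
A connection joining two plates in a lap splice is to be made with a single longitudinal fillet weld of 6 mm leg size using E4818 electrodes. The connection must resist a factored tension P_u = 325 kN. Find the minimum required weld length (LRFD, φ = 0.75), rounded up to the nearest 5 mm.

E48XX → F_EXX = 480 MPa.
Throat t_e = 0.707 × 6 = 4.242 mm.
φr_n = 0.75 × 0.6 × 480 × 4.242 × 10⁻³ = 0.9163 kN/mm.
L_req = P_u / φr_n = 325 / 0.9163 = 354.7 mm total.
Round up → use L = 355 mm.

L = 355 mm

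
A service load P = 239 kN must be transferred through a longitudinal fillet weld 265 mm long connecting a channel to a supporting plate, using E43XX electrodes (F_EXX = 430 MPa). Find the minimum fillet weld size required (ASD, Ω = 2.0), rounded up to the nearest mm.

Total weld length L = 265 mm.
Required throat t_e = P × Ω / (0.6 F_EXX × L) = 239 × 2.0 / (0.6 × 430 × 265 × 10⁻³) = 6.991 mm.
Required leg w = t_e / 0.707 = 9.889 mm → use 10 mm.

w = 10 mm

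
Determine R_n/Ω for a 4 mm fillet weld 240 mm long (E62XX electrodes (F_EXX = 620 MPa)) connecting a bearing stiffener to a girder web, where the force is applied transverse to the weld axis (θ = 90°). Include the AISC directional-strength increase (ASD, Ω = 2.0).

R_n/Ω ≈ 189 kN

t_e = 0.707 × 4 = 2.828 mm; A_we = 2.828 × 240 = 678.7 mm².
Directional factor: 1.0 + 0.5 sin^1.5(90°) = 1.5.
F_nw = 0.6 × 620 × 1.5 = 558 MPa.
R_n/Ω = (558 × 678.7) / 2.0 × 10⁻³ = 189.4 kN.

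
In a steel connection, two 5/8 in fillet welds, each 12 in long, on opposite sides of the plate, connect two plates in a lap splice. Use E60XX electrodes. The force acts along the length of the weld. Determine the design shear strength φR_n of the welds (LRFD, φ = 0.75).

φR_n ≈ 286 kips

E60XX → F_EXX = 60 ksi.
Effective throat t_e = 0.707 × 0.625 = 0.4419 in.
Total length L = 24 in; A_we = 0.4419 × 24 = 10.6 in².
F_nw = 0.6 F_EXX = 0.6 × 60 = 36 ksi.
φR_n = 0.75 × 36 × 10.6 = 286.3 kips.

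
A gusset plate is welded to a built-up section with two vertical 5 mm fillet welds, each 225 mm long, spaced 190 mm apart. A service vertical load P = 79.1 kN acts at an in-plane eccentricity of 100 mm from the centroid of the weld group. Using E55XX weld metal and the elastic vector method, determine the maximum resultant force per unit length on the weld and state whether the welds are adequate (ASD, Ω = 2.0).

f_max ≈ 337 N/mm; adequate

E55XX → F_EXX = 550 MPa.
Total weld length L_w = 450 mm. Treat welds as unit-width lines.
Polar moment about centroid: J = 2[d³/12 + d(b/2)²] = 2[225³/12 + 225×95²] = 5960000 mm³.
Direct shear f_v = P/L_w = 79.1×10³ / 450 = 175.8 N/mm (vertical).
Torsion M = P·e = 79.1×10³ × 100 = 7910000 N·mm.
Critical point at (x, y) = (95, 112.5) from centroid. f_tx = M·y/J = 149.3 N/mm; f_ty = M·x/J = 126.1 N/mm.
Resultant f_max = √[f_tx² + (f_v + f_ty)²] = √[149.3² + (175.8 + 126.1)²] = 336.8 N/mm.
Capacity per unit length: r_n/Ω = (1/2.0) × 0.6 × 550 × (0.707 × 5) = 583.3 N/mm.
336.8 ≤ 583.3 → adequate.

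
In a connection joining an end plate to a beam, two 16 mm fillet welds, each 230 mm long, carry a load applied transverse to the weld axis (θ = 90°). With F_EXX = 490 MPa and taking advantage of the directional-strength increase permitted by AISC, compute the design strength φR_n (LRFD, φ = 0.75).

t_e = 0.707 × 16 = 11.31 mm; A_we = 11.31 × 460 = 5204 mm².
Directional factor: 1.0 + 0.5 sin^1.5(90°) = 1.5.
F_nw = 0.6 × 490 × 1.5 = 441 MPa.
φR_n = 0.75 × 441 × 5204 × 10⁻³ = 1721 kN.

φR_n ≈ 1720 kN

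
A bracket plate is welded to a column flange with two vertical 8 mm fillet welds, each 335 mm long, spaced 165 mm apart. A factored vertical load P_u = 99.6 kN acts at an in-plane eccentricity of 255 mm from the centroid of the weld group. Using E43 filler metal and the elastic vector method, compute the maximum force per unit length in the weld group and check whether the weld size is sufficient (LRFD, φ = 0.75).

E43XX → F_EXX = 430 MPa.
Total weld length L_w = 670 mm. Treat welds as unit-width lines.
Polar moment about centroid: J = 2[d³/12 + d(b/2)²] = 2[335³/12 + 335×82.5²] = 10830000 mm³.
Direct shear f_v = P/L_w = 99.6×10³ / 670 = 148.7 N/mm (vertical).
Torsion M = P·e = 99.6×10³ × 255 = 25398000 N·mm.
Critical point at (x, y) = (82.5, 167.5) from centroid. f_tx = M·y/J = 393 N/mm; f_ty = M·x/J = 193.5 N/mm.
Resultant f_max = √[f_tx² + (f_v + f_ty)²] = √[393² + (148.7 + 193.5)²] = 521.1 N/mm.
Capacity per unit length: φr_n = 0.75 × 0.6 × 430 × (0.707 × 8) = 1094 N/mm.
521.1 ≤ 1094 → adequate.

f_max ≈ 521 N/mm; adequate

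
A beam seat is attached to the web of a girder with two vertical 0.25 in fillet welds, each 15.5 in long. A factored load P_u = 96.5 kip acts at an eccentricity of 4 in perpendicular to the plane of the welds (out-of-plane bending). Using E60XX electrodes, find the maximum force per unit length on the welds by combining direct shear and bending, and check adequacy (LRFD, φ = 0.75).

E60XX → F_EXX = 60 ksi.
L_w = 2 × 15.5 = 31 in; section modulus (unit throat) S = 2 × L²/6 = 80.08 in².
Direct shear f_v = P/L_w = 96.5/31 = 3.113 kip/in.
Moment M = P × e = 96.5 × 4 = 386 kip·in; bending f_b = M/S = 4.82 kip/in.
f_max = √(f_v² + f_b²) = √(3.113² + 4.82²) = 5.738 kip/in.
φr_n = 0.75 × 0.6 × 60 × (0.707 × 0.25) = 4.772 kip/in → NOT adequate.

f_max ≈ 5.74 kip/in; NOT adequate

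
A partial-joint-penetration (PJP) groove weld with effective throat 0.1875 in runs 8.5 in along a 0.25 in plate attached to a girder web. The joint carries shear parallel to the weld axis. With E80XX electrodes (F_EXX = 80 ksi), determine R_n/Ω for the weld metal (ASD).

Effective throat (given) t_e = 0.1875 in.
A_we = 0.1875 × 8.5 = 1.594 in².
F_nw = 0.6 F_EXX = 48 ksi.
R_n/Ω = (48 × 1.594) / 2.0 = 38.25 kips.

R_n/Ω ≈ 38.2 kips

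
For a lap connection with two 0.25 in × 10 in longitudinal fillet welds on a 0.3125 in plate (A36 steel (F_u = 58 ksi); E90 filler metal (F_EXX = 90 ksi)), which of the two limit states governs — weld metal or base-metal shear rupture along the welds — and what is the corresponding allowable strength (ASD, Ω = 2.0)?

t_e = 0.707 × 0.25 = 0.1767 in; L = 20 in.
Weld metal: R_n/Ω = (1/2.0) × 0.6 × 90 × 0.1767 × 20 = 95.44 kip.
Base metal (shear rupture): R_n/Ω = (1/2.0) × 0.6 × 58 × 0.3125 × 20 = 108.8 kip.
Governing: weld metal.

R_n/Ω ≈ 95.4 kip (weld metal governs)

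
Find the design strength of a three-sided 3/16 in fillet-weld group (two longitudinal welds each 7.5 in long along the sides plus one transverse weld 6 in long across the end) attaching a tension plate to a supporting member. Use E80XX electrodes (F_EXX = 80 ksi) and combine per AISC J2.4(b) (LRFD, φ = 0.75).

φR_n ≈ 104 kips

t_e = 0.707 × 0.1875 = 0.1326 in.
R_nwl = 0.6 × 80 × 0.1326 × 15 = 95.44 kips (longitudinal, 2 welds).
R_nwt = 0.6 × 80 × 0.1326 × 6 = 38.18 kips (transverse, base value).
(i) R_nwl + R_nwt = 133.6 kips; (ii) 0.85 R_nwl + 1.5 R_nwt = 138.4 kips.
R_n = max = 138.4 kips [governs: (ii)]; φR_n = 103.8 kips.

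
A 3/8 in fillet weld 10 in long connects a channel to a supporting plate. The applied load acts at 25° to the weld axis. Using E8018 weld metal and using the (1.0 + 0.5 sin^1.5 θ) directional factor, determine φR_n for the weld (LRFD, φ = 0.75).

E80XX → F_EXX = 80 ksi.
t_e = 0.707 × 0.375 = 0.2651 in; A_we = 0.2651 × 10 = 2.651 in².
Directional factor: 1.0 + 0.5 sin^1.5(25°) = 1.137.
F_nw = 0.6 × 80 × 1.137 = 54.59 ksi.
φR_n = 0.75 × 54.59 × 2.651 = 108.6 kip.

φR_n ≈ 109 kip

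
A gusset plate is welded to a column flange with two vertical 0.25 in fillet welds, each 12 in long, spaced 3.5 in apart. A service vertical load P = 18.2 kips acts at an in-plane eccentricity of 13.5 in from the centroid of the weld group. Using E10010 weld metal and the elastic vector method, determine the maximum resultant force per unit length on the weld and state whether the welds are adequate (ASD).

f_max ≈ 4.52 kip/in; adequate

E100XX → F_EXX = 100 ksi.
Total weld length L_w = 24 in. Treat welds as unit-width lines.
Polar moment about centroid: J = 2[d³/12 + d(b/2)²] = 2[12³/12 + 12×1.75²] = 361.5 in³.
Direct shear f_v = P/L_w = 18.2 / 24 = 0.7583 kip/in (vertical).
Torsion M = P·e = 18.2 × 13.5 = 245.7 kip·in.
Critical point at (x, y) = (1.75, 6) from centroid. f_tx = M·y/J = 4.078 kip/in; f_ty = M·x/J = 1.189 kip/in.
Resultant f_max = √[f_tx² + (f_v + f_ty)²] = √[4.078² + (0.7583 + 1.189)²] = 4.519 kip/in.
Capacity per unit length: r_n/Ω = (1/2.0) × 0.6 × 100 × (0.707 × 0.25) = 5.302 kip/in.
4.519 ≤ 5.302 → adequate.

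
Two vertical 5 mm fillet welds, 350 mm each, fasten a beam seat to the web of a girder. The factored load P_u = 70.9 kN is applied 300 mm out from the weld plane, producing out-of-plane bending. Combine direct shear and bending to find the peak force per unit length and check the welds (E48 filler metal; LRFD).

E48XX → F_EXX = 480 MPa.
L_w = 2 × 350 = 700 mm; section modulus (unit throat) S = 2 × L²/6 = 40830 mm².
Direct shear f_v = P/L_w = 70.9×10³/700 = 101.3 N/mm.
Moment M = P × e = 70.9×10³ × 300 = 21270000 N·mm; bending f_b = M/S = 520.9 N/mm.
f_max = √(f_v² + f_b²) = √(101.3² + 520.9²) = 530.7 N/mm.
φr_n = 0.75 × 0.6 × 480 × (0.707 × 5) = 763.6 N/mm → adequate.

f_max ≈ 531 N/mm; adequate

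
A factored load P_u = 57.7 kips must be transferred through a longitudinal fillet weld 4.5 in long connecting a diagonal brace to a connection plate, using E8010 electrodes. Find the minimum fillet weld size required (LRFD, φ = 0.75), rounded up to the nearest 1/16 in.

E80XX → F_EXX = 80 ksi.
Total weld length L = 4.5 in.
Required throat t_e = P_u / (φ × 0.6 F_EXX × L) = 57.7 / (0.75 × 0.6 × 80 × 4.5) = 0.3562 in.
Required leg w = t_e / 0.707 = 0.5038 in → use 9/16 in.

w = 9/16 in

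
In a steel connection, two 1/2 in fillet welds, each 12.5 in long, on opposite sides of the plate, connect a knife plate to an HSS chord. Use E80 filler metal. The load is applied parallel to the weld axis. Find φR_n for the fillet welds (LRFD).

E80XX → F_EXX = 80 ksi.
Effective throat t_e = 0.707 × 0.5 = 0.3535 in.
Total length L = 25 in; A_we = 0.3535 × 25 = 8.838 in².
F_nw = 0.6 F_EXX = 0.6 × 80 = 48 ksi.
φR_n = 0.75 × 48 × 8.838 = 318.2 kip.

φR_n ≈ 318 kip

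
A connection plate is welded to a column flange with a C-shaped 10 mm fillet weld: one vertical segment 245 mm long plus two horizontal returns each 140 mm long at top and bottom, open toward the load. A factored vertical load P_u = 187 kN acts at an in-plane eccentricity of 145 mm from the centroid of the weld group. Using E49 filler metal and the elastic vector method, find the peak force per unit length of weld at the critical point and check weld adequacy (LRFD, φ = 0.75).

f_max ≈ 934 N/mm; adequate

E49XX → F_EXX = 490 MPa.
Total weld length L_w = 525 mm. Treat welds as unit-width lines.
Centroid: x̄ = 2×140×70 / 525 = 37.33 mm from the vertical weld.
Polar moment about centroid: J = I_x + I_y = [245³/12 + 2×140×122.5²] + [245×37.33² + 2(140³/12 + 140×32.67²)] = 6525000 mm³.
Direct shear f_v = P/L_w = 187×10³ / 525 = 356.2 N/mm (vertical).
Torsion M = P·e = 187×10³ × 145 = 27115000 N·mm.
Critical point at (x, y) = (102.7, 122.5) from centroid. f_tx = M·y/J = 509.1 N/mm; f_ty = M·x/J = 426.6 N/mm.
Resultant f_max = √[f_tx² + (f_v + f_ty)²] = √[509.1² + (356.2 + 426.6)²] = 933.8 N/mm.
Capacity per unit length: φr_n = 0.75 × 0.6 × 490 × (0.707 × 10) = 1559 N/mm.
933.8 ≤ 1559 → adequate.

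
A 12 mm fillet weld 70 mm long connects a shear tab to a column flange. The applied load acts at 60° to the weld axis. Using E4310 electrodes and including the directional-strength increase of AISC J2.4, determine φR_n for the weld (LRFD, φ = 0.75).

φR_n ≈ 161 kN

E43XX → F_EXX = 430 MPa.
t_e = 0.707 × 12 = 8.484 mm; A_we = 8.484 × 70 = 593.9 mm².
Directional factor: 1.0 + 0.5 sin^1.5(60°) = 1.403.
F_nw = 0.6 × 430 × 1.403 = 362 MPa.
φR_n = 0.75 × 362 × 593.9 × 10⁻³ = 161.2 kN.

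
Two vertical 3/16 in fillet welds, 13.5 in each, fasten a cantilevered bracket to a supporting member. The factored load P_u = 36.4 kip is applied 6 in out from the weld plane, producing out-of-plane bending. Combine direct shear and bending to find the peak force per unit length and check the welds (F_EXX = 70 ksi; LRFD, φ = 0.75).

f_max ≈ 3.84 kip/in; adequate

L_w = 2 × 13.5 = 27 in; section modulus (unit throat) S = 2 × L²/6 = 60.75 in².
Direct shear f_v = P/L_w = 36.4/27 = 1.348 kip/in.
Moment M = P × e = 36.4 × 6 = 218.4 kip·in; bending f_b = M/S = 3.595 kip/in.
f_max = √(f_v² + f_b²) = √(1.348² + 3.595²) = 3.84 kip/in.
φr_n = 0.75 × 0.6 × 70 × (0.707 × 0.1875) = 4.176 kip/in → adequate.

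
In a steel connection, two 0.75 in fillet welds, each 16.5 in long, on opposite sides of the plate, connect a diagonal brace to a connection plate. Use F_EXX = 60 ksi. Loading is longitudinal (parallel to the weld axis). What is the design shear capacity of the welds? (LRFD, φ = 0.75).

Effective throat t_e = 0.707 × 0.75 = 0.5302 in.
Total length L = 33 in; A_we = 0.5302 × 33 = 17.5 in².
F_nw = 0.6 F_EXX = 0.6 × 60 = 36 ksi.
φR_n = 0.75 × 36 × 17.5 = 472.5 kip.

φR_n ≈ 472 kip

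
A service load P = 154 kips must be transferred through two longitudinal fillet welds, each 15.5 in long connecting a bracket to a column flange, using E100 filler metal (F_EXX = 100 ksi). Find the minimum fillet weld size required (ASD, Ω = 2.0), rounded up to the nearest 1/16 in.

w = 1/4 in

Total weld length L = 31 in.
Required throat t_e = P × Ω / (0.6 F_EXX × L) = 154 × 2.0 / (0.6 × 100 × 31) = 0.1656 in.
Required leg w = t_e / 0.707 = 0.2342 in → use 1/4 in.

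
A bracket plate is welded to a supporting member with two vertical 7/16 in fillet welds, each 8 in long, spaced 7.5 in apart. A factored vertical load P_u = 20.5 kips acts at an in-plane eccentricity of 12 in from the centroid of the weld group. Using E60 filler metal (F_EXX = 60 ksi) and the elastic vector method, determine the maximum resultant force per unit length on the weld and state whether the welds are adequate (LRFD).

Total weld length L_w = 16 in. Treat welds as unit-width lines.
Polar moment about centroid: J = 2[d³/12 + d(b/2)²] = 2[8³/12 + 8×3.75²] = 310.3 in³.
Direct shear f_v = P/L_w = 20.5 / 16 = 1.281 kip/in (vertical).
Torsion M = P·e = 20.5 × 12 = 246 kip·in.
Critical point at (x, y) = (3.75, 4) from centroid. f_tx = M·y/J = 3.171 kip/in; f_ty = M·x/J = 2.973 kip/in.
Resultant f_max = √[f_tx² + (f_v + f_ty)²] = √[3.171² + (1.281 + 2.973)²] = 5.306 kip/in.
Capacity per unit length: φr_n = 0.75 × 0.6 × 60 × (0.707 × 0.4375) = 8.351 kip/in.
5.306 ≤ 8.351 → adequate.

f_max ≈ 5.31 kip/in; adequate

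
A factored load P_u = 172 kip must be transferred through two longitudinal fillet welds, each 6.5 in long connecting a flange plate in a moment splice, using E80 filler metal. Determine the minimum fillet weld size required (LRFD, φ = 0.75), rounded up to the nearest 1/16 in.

w = 9/16 in

E80XX → F_EXX = 80 ksi.
Total weld length L = 13 in.
Required throat t_e = P_u / (φ × 0.6 F_EXX × L) = 172 / (0.75 × 0.6 × 80 × 13) = 0.3675 in.
Required leg w = t_e / 0.707 = 0.5198 in → use 9/16 in.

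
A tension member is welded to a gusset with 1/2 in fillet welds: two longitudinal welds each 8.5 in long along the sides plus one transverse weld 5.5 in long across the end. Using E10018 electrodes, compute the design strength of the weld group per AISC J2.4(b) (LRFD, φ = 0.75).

φR_n ≈ 361 kip

E100XX → F_EXX = 100 ksi.
t_e = 0.707 × 0.5 = 0.3535 in.
R_nwl = 0.6 × 100 × 0.3535 × 17 = 360.6 kip (longitudinal, 2 welds).
R_nwt = 0.6 × 100 × 0.3535 × 5.5 = 116.7 kip (transverse, base value).
(i) R_nwl + R_nwt = 477.2 kip; (ii) 0.85 R_nwl + 1.5 R_nwt = 481.5 kip.
R_n = max = 481.5 kip [governs: (ii)]; φR_n = 361.1 kip.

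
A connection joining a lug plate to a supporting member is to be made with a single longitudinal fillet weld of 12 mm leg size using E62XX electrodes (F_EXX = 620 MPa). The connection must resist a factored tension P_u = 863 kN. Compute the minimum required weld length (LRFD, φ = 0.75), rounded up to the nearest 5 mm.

Throat t_e = 0.707 × 12 = 8.484 mm.
φr_n = 0.75 × 0.6 × 620 × 8.484 × 10⁻³ = 2.367 kN/mm.
L_req = P_u / φr_n = 863 / 2.367 = 364.6 mm total.
Round up → use L = 365 mm.

L = 365 mm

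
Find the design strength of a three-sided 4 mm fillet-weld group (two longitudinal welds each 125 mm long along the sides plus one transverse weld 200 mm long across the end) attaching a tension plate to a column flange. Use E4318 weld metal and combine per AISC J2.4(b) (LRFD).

E43XX → F_EXX = 430 MPa.
t_e = 0.707 × 4 = 2.828 mm.
R_nwl = 0.6 × 430 × 2.828 × 250 × 10⁻³ = 182.4 kN (longitudinal, 2 welds).
R_nwt = 0.6 × 430 × 2.828 × 200 × 10⁻³ = 145.9 kN (transverse, base value).
(i) R_nwl + R_nwt = 328.3 kN; (ii) 0.85 R_nwl + 1.5 R_nwt = 373.9 kN.
R_n = max = 373.9 kN [governs: (ii)]; φR_n = 280.4 kN.

φR_n ≈ 280 kN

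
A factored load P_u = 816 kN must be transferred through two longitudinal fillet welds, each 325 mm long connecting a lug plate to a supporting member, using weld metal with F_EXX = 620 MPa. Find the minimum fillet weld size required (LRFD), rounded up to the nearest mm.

w = 7 mm

Total weld length L = 650 mm.
Required throat t_e = P_u / (φ × 0.6 F_EXX × L) = 816 / (0.75 × 0.6 × 620 × 650 × 10⁻³) = 4.5 mm.
Required leg w = t_e / 0.707 = 6.364 mm → use 7 mm.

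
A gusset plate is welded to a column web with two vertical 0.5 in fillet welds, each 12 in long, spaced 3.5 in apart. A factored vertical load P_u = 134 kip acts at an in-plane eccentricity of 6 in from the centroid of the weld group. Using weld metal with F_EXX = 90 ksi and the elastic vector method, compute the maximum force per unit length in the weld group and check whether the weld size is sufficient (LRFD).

Total weld length L_w = 24 in. Treat welds as unit-width lines.
Polar moment about centroid: J = 2[d³/12 + d(b/2)²] = 2[12³/12 + 12×1.75²] = 361.5 in³.
Direct shear f_v = P/L_w = 134 / 24 = 5.583 kip/in (vertical).
Torsion M = P·e = 134 × 6 = 804 kip·in.
Critical point at (x, y) = (1.75, 6) from centroid. f_tx = M·y/J = 13.34 kip/in; f_ty = M·x/J = 3.892 kip/in.
Resultant f_max = √[f_tx² + (f_v + f_ty)²] = √[13.34² + (5.583 + 3.892)²] = 16.37 kip/in.
Capacity per unit length: φr_n = 0.75 × 0.6 × 90 × (0.707 × 0.5) = 14.32 kip/in.
16.37 > 14.32 → NOT adequate.

f_max ≈ 16.4 kip/in; NOT adequate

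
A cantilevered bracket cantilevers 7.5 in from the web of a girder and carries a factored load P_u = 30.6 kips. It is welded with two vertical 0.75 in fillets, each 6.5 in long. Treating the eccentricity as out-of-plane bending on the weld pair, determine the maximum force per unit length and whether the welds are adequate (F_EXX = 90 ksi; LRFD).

L_w = 2 × 6.5 = 13 in; section modulus (unit throat) S = 2 × L²/6 = 14.08 in².
Direct shear f_v = P/L_w = 30.6/13 = 2.354 kip/in.
Moment M = P × e = 30.6 × 7.5 = 229.5 kip·in; bending f_b = M/S = 16.3 kip/in.
f_max = √(f_v² + f_b²) = √(2.354² + 16.3²) = 16.46 kip/in.
φr_n = 0.75 × 0.6 × 90 × (0.707 × 0.75) = 21.48 kip/in → adequate.

f_max ≈ 16.5 kip/in; adequate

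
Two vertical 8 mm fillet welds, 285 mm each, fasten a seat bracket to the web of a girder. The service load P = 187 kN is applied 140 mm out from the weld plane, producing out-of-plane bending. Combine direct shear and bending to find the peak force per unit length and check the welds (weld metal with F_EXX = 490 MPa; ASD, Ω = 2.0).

L_w = 2 × 285 = 570 mm; section modulus (unit throat) S = 2 × L²/6 = 27080 mm².
Direct shear f_v = P/L_w = 187×10³/570 = 328.1 N/mm.
Moment M = P × e = 187×10³ × 140 = 26180000 N·mm; bending f_b = M/S = 966.9 N/mm.
f_max = √(f_v² + f_b²) = √(328.1² + 966.9²) = 1021 N/mm.
r_n/Ω = (1/2.0) × 0.6 × 490 × (0.707 × 8) = 831.4 N/mm → NOT adequate.

f_max ≈ 1020 N/mm; NOT adequate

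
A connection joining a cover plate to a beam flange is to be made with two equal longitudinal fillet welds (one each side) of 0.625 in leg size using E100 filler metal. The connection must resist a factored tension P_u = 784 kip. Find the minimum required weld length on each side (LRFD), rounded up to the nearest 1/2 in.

L = 20 in on each side

E100XX → F_EXX = 100 ksi.
Throat t_e = 0.707 × 0.625 = 0.4419 in.
φr_n = 0.75 × 0.6 × 100 × 0.4419 = 19.88 kip/in.
L_req = P_u / φr_n = 784 / 19.88 = 39.43 in total.
Per side: 39.43 / 2 = 19.71 in.
Round up → use L = 20 in on each side.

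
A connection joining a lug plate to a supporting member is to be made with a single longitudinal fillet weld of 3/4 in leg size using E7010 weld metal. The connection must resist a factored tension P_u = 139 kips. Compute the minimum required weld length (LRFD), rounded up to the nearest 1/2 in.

L = 8.5 in

E70XX → F_EXX = 70 ksi.
Throat t_e = 0.707 × 0.75 = 0.5302 in.
φr_n = 0.75 × 0.6 × 70 × 0.5302 = 16.7 kips/in.
L_req = P_u / φr_n = 139 / 16.7 = 8.322 in total.
Round up → use L = 8.5 in.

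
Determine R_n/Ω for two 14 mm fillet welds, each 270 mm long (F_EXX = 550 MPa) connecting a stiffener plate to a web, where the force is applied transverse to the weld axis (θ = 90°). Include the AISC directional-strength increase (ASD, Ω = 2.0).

t_e = 0.707 × 14 = 9.898 mm; A_we = 9.898 × 540 = 5345 mm².
Directional factor: 1.0 + 0.5 sin^1.5(90°) = 1.5.
F_nw = 0.6 × 550 × 1.5 = 495 MPa.
R_n/Ω = (495 × 5345) / 2.0 × 10⁻³ = 1323 kN.

R_n/Ω ≈ 1320 kN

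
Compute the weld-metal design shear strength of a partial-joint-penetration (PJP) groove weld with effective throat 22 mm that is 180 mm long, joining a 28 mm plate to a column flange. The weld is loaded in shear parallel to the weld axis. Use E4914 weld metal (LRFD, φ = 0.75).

E49XX → F_EXX = 490 MPa.
Effective throat (given) t_e = 22 mm.
A_we = 22 × 180 = 3960 mm².
F_nw = 0.6 F_EXX = 294 MPa.
φR_n = 0.75 × 294 × 3960 × 10⁻³ = 873.2 kN.

φR_n ≈ 873 kN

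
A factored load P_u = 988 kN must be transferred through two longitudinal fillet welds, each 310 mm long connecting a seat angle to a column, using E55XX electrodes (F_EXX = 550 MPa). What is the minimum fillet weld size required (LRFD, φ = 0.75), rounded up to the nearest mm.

Total weld length L = 620 mm.
Required throat t_e = P_u / (φ × 0.6 F_EXX × L) = 988 / (0.75 × 0.6 × 550 × 620 × 10⁻³) = 6.439 mm.
Required leg w = t_e / 0.707 = 9.107 mm → use 10 mm.

w = 10 mm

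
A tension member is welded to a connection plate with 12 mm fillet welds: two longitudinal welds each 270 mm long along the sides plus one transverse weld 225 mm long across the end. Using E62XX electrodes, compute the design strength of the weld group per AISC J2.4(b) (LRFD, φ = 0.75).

φR_n ≈ 1890 kN

E62XX → F_EXX = 620 MPa.
t_e = 0.707 × 12 = 8.484 mm.
R_nwl = 0.6 × 620 × 8.484 × 540 × 10⁻³ = 1704 kN (longitudinal, 2 welds).
R_nwt = 0.6 × 620 × 8.484 × 225 × 10⁻³ = 710.1 kN (transverse, base value).
(i) R_nwl + R_nwt = 2414 kN; (ii) 0.85 R_nwl + 1.5 R_nwt = 2514 kN.
R_n = max = 2514 kN [governs: (ii)]; φR_n = 1885 kN.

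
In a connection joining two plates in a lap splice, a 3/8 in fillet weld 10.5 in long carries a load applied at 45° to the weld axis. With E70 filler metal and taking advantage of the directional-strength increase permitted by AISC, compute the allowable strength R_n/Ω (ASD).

E70XX → F_EXX = 70 ksi.
t_e = 0.707 × 0.375 = 0.2651 in; A_we = 0.2651 × 10.5 = 2.784 in².
Directional factor: 1.0 + 0.5 sin^1.5(45°) = 1.297.
F_nw = 0.6 × 70 × 1.297 = 54.49 ksi.
R_n/Ω = (54.49 × 2.784) / 2.0 = 75.84 kip.

R_n/Ω ≈ 75.8 kip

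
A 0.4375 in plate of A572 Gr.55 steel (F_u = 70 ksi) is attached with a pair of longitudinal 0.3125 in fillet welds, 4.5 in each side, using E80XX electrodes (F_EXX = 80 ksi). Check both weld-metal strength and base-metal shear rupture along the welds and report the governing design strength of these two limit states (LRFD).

t_e = 0.707 × 0.3125 = 0.2209 in; L = 9 in.
Weld metal: φR_n = 0.75 × 0.6 × 80 × 0.2209 × 9 = 71.58 kips.
Base metal (shear rupture): φR_n = 0.75 × 0.6 × 70 × 0.4375 × 9 = 124 kips.
Governing: weld metal.

φR_n ≈ 71.6 kips (weld metal governs)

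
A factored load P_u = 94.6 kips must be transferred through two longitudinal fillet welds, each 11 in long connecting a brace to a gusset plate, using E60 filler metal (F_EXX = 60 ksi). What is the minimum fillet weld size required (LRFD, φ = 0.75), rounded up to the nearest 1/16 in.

Total weld length L = 22 in.
Required throat t_e = P_u / (φ × 0.6 F_EXX × L) = 94.6 / (0.75 × 0.6 × 60 × 22) = 0.1593 in.
Required leg w = t_e / 0.707 = 0.2253 in → use 1/4 in.

w = 1/4 in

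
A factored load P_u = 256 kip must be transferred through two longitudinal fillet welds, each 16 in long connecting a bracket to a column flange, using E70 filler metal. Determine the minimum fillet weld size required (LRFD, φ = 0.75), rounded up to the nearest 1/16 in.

w = 3/8 in

E70XX → F_EXX = 70 ksi.
Total weld length L = 32 in.
Required throat t_e = P_u / (φ × 0.6 F_EXX × L) = 256 / (0.75 × 0.6 × 70 × 32) = 0.254 in.
Required leg w = t_e / 0.707 = 0.3592 in → use 3/8 in.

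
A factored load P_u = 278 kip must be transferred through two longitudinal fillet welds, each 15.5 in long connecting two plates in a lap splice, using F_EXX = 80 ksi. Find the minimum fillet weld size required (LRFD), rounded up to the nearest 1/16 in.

w = 3/8 in

Total weld length L = 31 in.
Required throat t_e = P_u / (φ × 0.6 F_EXX × L) = 278 / (0.75 × 0.6 × 80 × 31) = 0.2491 in.
Required leg w = t_e / 0.707 = 0.3523 in → use 3/8 in.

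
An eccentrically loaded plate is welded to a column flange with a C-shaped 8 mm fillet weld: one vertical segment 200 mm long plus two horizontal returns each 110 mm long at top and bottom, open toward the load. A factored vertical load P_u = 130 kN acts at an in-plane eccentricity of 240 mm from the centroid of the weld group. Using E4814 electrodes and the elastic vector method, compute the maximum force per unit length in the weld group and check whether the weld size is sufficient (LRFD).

E48XX → F_EXX = 480 MPa.
Total weld length L_w = 420 mm. Treat welds as unit-width lines.
Centroid: x̄ = 2×110×55 / 420 = 28.81 mm from the vertical weld.
Polar moment about centroid: J = I_x + I_y = [200³/12 + 2×110×100²] + [200×28.81² + 2(110³/12 + 110×26.19²)] = 3405000 mm³.
Direct shear f_v = P/L_w = 130×10³ / 420 = 309.5 N/mm (vertical).
Torsion M = P·e = 130×10³ × 240 = 31200000 N·mm.
Critical point at (x, y) = (81.19, 100) from centroid. f_tx = M·y/J = 916.2 N/mm; f_ty = M·x/J = 743.9 N/mm.
Resultant f_max = √[f_tx² + (f_v + f_ty)²] = √[916.2² + (309.5 + 743.9)²] = 1396 N/mm.
Capacity per unit length: φr_n = 0.75 × 0.6 × 480 × (0.707 × 8) = 1222 N/mm.
1396 > 1222 → NOT adequate.

f_max ≈ 1400 N/mm; NOT adequate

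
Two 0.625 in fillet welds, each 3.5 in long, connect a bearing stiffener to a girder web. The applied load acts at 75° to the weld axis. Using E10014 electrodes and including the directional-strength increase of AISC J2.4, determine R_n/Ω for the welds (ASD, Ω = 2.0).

R_n/Ω ≈ 137 kips

E100XX → F_EXX = 100 ksi.
t_e = 0.707 × 0.625 = 0.4419 in; A_we = 0.4419 × 7 = 3.093 in².
Directional factor: 1.0 + 0.5 sin^1.5(75°) = 1.475.
F_nw = 0.6 × 100 × 1.475 = 88.48 ksi.
R_n/Ω = (88.48 × 3.093) / 2.0 = 136.8 kips.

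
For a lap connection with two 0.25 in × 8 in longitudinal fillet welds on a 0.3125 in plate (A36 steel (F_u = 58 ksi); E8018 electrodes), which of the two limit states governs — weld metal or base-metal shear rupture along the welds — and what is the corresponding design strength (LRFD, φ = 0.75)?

E80XX → F_EXX = 80 ksi.
t_e = 0.707 × 0.25 = 0.1767 in; L = 16 in.
Weld metal: φR_n = 0.75 × 0.6 × 80 × 0.1767 × 16 = 101.8 kip.
Base metal (shear rupture): φR_n = 0.75 × 0.6 × 58 × 0.3125 × 16 = 130.5 kip.
Governing: weld metal.

φR_n ≈ 102 kip (weld metal governs)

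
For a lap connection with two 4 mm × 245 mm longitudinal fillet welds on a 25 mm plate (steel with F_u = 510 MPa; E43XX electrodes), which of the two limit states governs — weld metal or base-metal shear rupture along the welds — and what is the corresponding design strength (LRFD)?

E43XX → F_EXX = 430 MPa.
t_e = 0.707 × 4 = 2.828 mm; L = 490 mm.
Weld metal: φR_n = 0.75 × 0.6 × 430 × 2.828 × 490 × 10⁻³ = 268.1 kN.
Base metal (shear rupture): φR_n = 0.75 × 0.6 × 510 × 25 × 490 × 10⁻³ = 2811 kN.
Governing: weld metal.

φR_n ≈ 268 kN (weld metal governs)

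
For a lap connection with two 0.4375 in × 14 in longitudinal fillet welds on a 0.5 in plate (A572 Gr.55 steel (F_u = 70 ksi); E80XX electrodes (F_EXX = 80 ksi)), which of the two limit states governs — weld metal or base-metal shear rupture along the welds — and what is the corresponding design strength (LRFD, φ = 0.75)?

t_e = 0.707 × 0.4375 = 0.3093 in; L = 28 in.
Weld metal: φR_n = 0.75 × 0.6 × 80 × 0.3093 × 28 = 311.8 kips.
Base metal (shear rupture): φR_n = 0.75 × 0.6 × 70 × 0.5 × 28 = 441 kips.
Governing: weld metal.

φR_n ≈ 312 kips (weld metal governs)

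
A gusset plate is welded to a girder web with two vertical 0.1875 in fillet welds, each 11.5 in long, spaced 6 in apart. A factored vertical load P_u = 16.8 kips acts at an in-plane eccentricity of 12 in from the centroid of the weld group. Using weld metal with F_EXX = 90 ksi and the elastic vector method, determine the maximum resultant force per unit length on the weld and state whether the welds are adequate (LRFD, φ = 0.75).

Total weld length L_w = 23 in. Treat welds as unit-width lines.
Polar moment about centroid: J = 2[d³/12 + d(b/2)²] = 2[11.5³/12 + 11.5×3²] = 460.5 in³.
Direct shear f_v = P/L_w = 16.8 / 23 = 0.7304 kip/in (vertical).
Torsion M = P·e = 16.8 × 12 = 201.6 kip·in.
Critical point at (x, y) = (3, 5.75) from centroid. f_tx = M·y/J = 2.517 kip/in; f_ty = M·x/J = 1.313 kip/in.
Resultant f_max = √[f_tx² + (f_v + f_ty)²] = √[2.517² + (0.7304 + 1.313)²] = 3.243 kip/in.
Capacity per unit length: φr_n = 0.75 × 0.6 × 90 × (0.707 × 0.1875) = 5.369 kip/in.
3.243 ≤ 5.369 → adequate.

f_max ≈ 3.24 kip/in; adequate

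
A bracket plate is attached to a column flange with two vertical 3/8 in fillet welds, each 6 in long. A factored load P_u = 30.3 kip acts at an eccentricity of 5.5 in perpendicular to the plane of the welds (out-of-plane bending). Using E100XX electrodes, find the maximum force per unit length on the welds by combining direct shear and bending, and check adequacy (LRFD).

E100XX → F_EXX = 100 ksi.
L_w = 2 × 6 = 12 in; section modulus (unit throat) S = 2 × L²/6 = 12 in².
Direct shear f_v = P/L_w = 30.3/12 = 2.525 kip/in.
Moment M = P × e = 30.3 × 5.5 = 166.65 kip·in; bending f_b = M/S = 13.89 kip/in.
f_max = √(f_v² + f_b²) = √(2.525² + 13.89²) = 14.12 kip/in.
φr_n = 0.75 × 0.6 × 100 × (0.707 × 0.375) = 11.93 kip/in → NOT adequate.

f_max ≈ 14.1 kip/in; NOT adequate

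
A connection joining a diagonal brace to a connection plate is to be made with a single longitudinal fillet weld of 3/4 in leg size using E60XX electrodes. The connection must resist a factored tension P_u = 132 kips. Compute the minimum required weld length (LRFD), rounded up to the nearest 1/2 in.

L = 9.5 in

E60XX → F_EXX = 60 ksi.
Throat t_e = 0.707 × 0.75 = 0.5302 in.
φr_n = 0.75 × 0.6 × 60 × 0.5302 = 14.32 kips/in.
L_req = P_u / φr_n = 132 / 14.32 = 9.22 in total.
Round up → use L = 9.5 in.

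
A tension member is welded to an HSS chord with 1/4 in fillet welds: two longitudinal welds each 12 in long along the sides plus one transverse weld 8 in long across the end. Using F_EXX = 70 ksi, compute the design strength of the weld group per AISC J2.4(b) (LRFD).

t_e = 0.707 × 0.25 = 0.1767 in.
R_nwl = 0.6 × 70 × 0.1767 × 24 = 178.2 kip (longitudinal, 2 welds).
R_nwt = 0.6 × 70 × 0.1767 × 8 = 59.39 kip (transverse, base value).
(i) R_nwl + R_nwt = 237.6 kip; (ii) 0.85 R_nwl + 1.5 R_nwt = 240.5 kip.
R_n = max = 240.5 kip [governs: (ii)]; φR_n = 180.4 kip.

φR_n ≈ 180 kip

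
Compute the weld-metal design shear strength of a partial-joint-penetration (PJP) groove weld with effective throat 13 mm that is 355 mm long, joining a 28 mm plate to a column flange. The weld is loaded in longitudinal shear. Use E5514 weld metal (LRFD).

E55XX → F_EXX = 550 MPa.
Effective throat (given) t_e = 13 mm.
A_we = 13 × 355 = 4615 mm².
F_nw = 0.6 F_EXX = 330 MPa.
φR_n = 0.75 × 330 × 4615 × 10⁻³ = 1142 kN.

φR_n ≈ 1140 kN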